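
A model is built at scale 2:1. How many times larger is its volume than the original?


Linear scale factor k = 2
Rule: under a linear scaling by k, volumes scale by k^3.
k^3 = 2 * 2 * 2
k^3 = 4 * 2
k^3 = 8
Volume scales by a factor of 8.
8 (dimensionless)


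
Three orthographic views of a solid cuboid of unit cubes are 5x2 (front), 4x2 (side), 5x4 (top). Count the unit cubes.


Orthographic views of a solid rectangular block:
Front view 5 x 2 -> length = 5, height = 2
Side view 4 x 2 -> width = 4, height = 2 (consistent)
Top view 5 x 4 -> confirms length = 5, width = 4
The block is 5 x 4 x 2.
Total unit cubes = 5 * 4 * 2 = 40
40 unit cubes


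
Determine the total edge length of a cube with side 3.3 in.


Shape: cube
Side s = 3.3 in
A cube has 12 edges, all equal.
Formula: total edge length = 12 * s
Total = 12 * 3.3
Total = 39.6
39.6 in


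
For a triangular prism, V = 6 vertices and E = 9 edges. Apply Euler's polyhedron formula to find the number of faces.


Polyhedron: triangular prism
Euler's formula for convex polyhedra: V - E + F = 2
Given: V = 6 vertices and E = 9 edges
Solve for F:
F = 2 + E - V = 2 + 9 - 6 = 5
5 faces


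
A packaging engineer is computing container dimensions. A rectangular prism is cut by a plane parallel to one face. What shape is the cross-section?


Solid: rectangular prism
Cutting plane: parallel to one face
Visualize the intersection of the plane with the solid's surface.
The boundary of the cut region is a rectangle.
rectangle


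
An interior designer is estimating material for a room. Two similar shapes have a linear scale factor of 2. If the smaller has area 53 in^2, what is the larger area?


Linear scale factor k = 2
Original area = 53 in^2
Rule: under a linear scaling by k, areas scale by k^2.
k^2 = 2^2 = 4
New area = 53 * 4
New area = 212
212 in^2


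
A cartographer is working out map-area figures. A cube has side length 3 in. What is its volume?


Shape: cube
Side s = 3 in
Formula: V = s^3
V = 3 * 3 * 3
V = 9 * 3
V = 27
27 in^3


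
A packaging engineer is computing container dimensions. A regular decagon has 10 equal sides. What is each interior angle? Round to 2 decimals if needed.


Shape: regular decagon (10 sides)
Formula: interior angle = (n - 2) * 180 / n
(n - 2) = 8
(n - 2) * 180 = 1440
angle = 1440 / 10
angle = 144
144 degrees


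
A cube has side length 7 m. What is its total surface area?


Shape: cube
Side s = 7 m
A cube has 6 square faces.
Formula: SA = 6 * s^2
s^2 = 49
SA = 6 * 49
SA = 294
294 m^2


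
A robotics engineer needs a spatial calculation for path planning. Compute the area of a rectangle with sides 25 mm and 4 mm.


Shape: rectangle
Length l = 25 mm, Width w = 4 mm
Formula: A = l * w
A = 25 * 4
A = 100
100 mm^2


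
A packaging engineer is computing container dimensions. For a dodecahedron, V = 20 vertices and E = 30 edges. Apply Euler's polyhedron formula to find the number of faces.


Polyhedron: dodecahedron
Euler's formula for convex polyhedra: V - E + F = 2
Given: V = 20 vertices and E = 30 edges
Solve for F:
F = 2 + E - V = 2 + 30 - 20 = 12
12 faces


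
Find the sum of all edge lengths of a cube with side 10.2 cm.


Shape: cube
Side s = 10.2 cm
A cube has 12 edges, all equal.
Formula: total edge length = 12 * s
Total = 12 * 10.2
Total = 122.4
122.4 cm


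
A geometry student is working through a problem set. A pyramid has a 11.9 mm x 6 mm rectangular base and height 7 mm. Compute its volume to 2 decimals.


Shape: rectangular pyramid
Base: 11.9 mm x 6 mm, Height h = 7 mm
Formula: V = (1/3) * base_area * h
base_area = 11.9 * 6 = 71.4
base_area * h = 71.4 * 7 = 499.8
V = 499.8 / 3
V = 166.6
166.6 mm^3


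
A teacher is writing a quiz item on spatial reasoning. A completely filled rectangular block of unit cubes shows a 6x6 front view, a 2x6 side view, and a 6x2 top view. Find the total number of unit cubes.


Orthographic views of a solid rectangular block:
Front view 6 x 6 -> length = 6, height = 6
Side view 2 x 6 -> width = 2, height = 6 (consistent)
Top view 6 x 2 -> confirms length = 6, width = 2
The block is 6 x 2 x 6.
Total unit cubes = 6 * 2 * 6 = 72
72 unit cubes


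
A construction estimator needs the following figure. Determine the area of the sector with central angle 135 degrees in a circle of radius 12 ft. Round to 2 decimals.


Shape: circular sector
Radius r = 12 ft, Angle = 135 degrees
Formula: A = (angle/360) * pi * r^2
r^2 = 144
Fraction of circle = 135/360
A = (135/360) * pi * 144
A = 54 * pi
A = 169.65
169.65 ft^2


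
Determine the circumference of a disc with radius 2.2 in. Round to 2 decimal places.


Shape: circle
Radius r = 2.2 in
Formula: C = 2 * pi * r
C = 2 * pi * 2.2
C = 4.4 * pi
C = 13.82
13.82 in


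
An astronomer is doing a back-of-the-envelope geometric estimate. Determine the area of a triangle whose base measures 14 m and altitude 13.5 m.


Shape: triangle
Base b = 14 m, Height h = 13.5 m
Formula: A = (1/2) * b * h
A = 0.5 * 14 * 13.5
A = 0.5 * 189
A = 94.5
94.5 m^2


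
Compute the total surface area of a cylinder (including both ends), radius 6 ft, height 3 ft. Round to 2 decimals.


Shape: closed cylinder
Radius r = 6 ft, Height h = 3 ft
Formula: SA = 2*pi*r^2 + 2*pi*r*h = 2*pi*r*(r + h)
r + h = 9
2 * r * (r + h) = 2 * 6 * 9 = 108
SA = 108 * pi
SA = 339.29
339.29 ft^2


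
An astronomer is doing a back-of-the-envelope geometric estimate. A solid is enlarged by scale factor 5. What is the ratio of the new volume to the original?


Linear scale factor k = 5
Rule: under a linear scaling by k, volumes scale by k^3.
k^3 = 5 * 5 * 5
k^3 = 25 * 5
k^3 = 125
Volume scales by a factor of 125.
125 (dimensionless)


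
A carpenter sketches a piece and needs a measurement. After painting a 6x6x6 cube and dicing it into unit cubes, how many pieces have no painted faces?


Large cube: 6 x 6 x 6, cut into unit cubes.
n = 6, so n - 2 = 4
Unpainted cubes form the interior (n - 2)^3 block.
(n - 2)^3 = 4^3 = 64
64 unit cubes


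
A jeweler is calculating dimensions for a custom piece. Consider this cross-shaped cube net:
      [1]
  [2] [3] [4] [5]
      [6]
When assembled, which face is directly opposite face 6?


Net: cross layout. Take square 3 as the base (bottom).
Fold the four squares in the horizontal row up around 3: 2 -> left, 4 -> right, 5 wraps to the top.
Fold 1 and 6 up from 3: 1 -> back, 6 -> front.
Opposite pairs are therefore: (1, 6), (2, 4), (3, 5).
Face 6 is opposite face 1.
face 1


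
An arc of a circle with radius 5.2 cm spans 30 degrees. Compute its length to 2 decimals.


Shape: circular arc
Radius r = 5.2 cm, Angle = 30 degrees
Formula: L = (angle/360) * 2 * pi * r
2 * pi * r = 10.4 * pi
L = (30/360) * 10.4 * pi
L = 0.866667 * pi
L = 2.72
2.72 cm


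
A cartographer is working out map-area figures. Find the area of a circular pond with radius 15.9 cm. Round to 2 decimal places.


Shape: circle
Radius r = 15.9 cm
Formula: A = pi * r^2
r^2 = 15.9^2 = 252.81
A = pi * 252.81
A = 794.23
794.23 cm^2


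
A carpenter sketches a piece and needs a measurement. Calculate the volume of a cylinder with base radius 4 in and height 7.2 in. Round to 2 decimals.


Shape: cylinder
Radius r = 4 in, Height h = 7.2 in
Formula: V = pi * r^2 * h
r^2 = 16
V = pi * 16 * 7.2
V = 115.2 * pi
V = 361.91
361.91 in^3


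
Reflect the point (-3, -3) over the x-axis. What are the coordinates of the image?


Transformation: reflection
Original point: (-3, -3)
Rule for reflection over the x-axis: (x, y) -> (x, -y)
Apply: (-3, -3) -> (-3, 3)
(-3, 3)


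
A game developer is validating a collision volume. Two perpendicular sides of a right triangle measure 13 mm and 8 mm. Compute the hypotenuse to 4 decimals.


Shape: right triangle
Legs a = 13 mm, b = 8 mm
Formula: c = sqrt(a^2 + b^2)
a^2 = 169, b^2 = 64
a^2 + b^2 = 233
c = sqrt(233)
c = 15.2643
15.2643 mm


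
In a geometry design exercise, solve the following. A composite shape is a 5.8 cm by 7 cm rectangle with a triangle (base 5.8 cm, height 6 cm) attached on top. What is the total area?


Composite shape: rectangle + triangle
Rectangle area = 5.8 * 7 = 40.6
Triangle area = 0.5 * 5.8 * 6 = 17.4
Total = 40.6 + 17.4
Total = 58
58 cm^2


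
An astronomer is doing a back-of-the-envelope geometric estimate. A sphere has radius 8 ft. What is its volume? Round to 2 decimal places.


Shape: sphere
Radius r = 8 ft
Formula: V = (4/3) * pi * r^3
r^3 = 512
(4/3) * 512 = 682.666667
V = 682.666667 * pi
V = 2144.66
2144.66 ft^3


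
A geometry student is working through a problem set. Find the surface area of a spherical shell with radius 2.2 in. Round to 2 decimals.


Shape: sphere
Radius r = 2.2 in
Formula: SA = 4 * pi * r^2
r^2 = 4.84
SA = 4 * pi * 4.84
SA = 19.36 * pi
SA = 60.82
60.82 in^2


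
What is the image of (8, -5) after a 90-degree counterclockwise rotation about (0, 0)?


Transformation: rotation about the origin
Original point: (8, -5)
Rule for 90 deg counterclockwise: (x, y) -> (-y, x)
Apply: (8, -5) -> (5, 8)
(5, 8)


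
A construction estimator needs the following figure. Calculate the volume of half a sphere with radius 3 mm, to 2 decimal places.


Shape: hemisphere (half of a sphere)
Radius r = 3 mm
Formula: V = (1/2) * (4/3) * pi * r^3 = (2/3) * pi * r^3
r^3 = 27
(2/3) * 27 = 18
V = 18 * pi
V = 56.55
56.55 mm^3


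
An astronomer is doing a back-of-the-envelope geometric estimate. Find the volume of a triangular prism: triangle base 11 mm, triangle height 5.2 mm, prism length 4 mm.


Shape: triangular prism
Triangle base = 11 mm, triangle height = 5.2 mm, prism length L = 4 mm
Formula: V = (1/2 * b * h_tri) * L
Cross-section area = 0.5 * 11 * 5.2 = 28.6
V = 28.6 * 4
V = 114.4
114.4 mm^3


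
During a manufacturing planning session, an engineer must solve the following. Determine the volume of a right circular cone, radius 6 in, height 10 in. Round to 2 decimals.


Shape: cone
Radius r = 6 in, Height h = 10 in
Formula: V = (1/3) * pi * r^2 * h
r^2 = 36
pi * r^2 * h = pi * 36 * 10 = 360 * pi
V = 360 * pi / 3
V = 376.99
376.99 in^3


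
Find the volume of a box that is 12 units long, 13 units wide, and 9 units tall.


Shape: rectangular prism
l = 12 units, w = 13 units, h = 9 units
Formula: V = l * w * h
V = 12 * 13 * 9
V = 156 * 9
V = 1404
1404 units^3


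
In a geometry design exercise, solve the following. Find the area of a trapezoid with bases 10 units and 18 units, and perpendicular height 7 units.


Shape: trapezoid
Parallel sides a = 10 units, b = 18 units; Height h = 7 units
Formula: A = (a + b) * h / 2
a + b = 10 + 18 = 28
A = 28 * 7 / 2
A = 196 / 2
A = 98
98 units^2


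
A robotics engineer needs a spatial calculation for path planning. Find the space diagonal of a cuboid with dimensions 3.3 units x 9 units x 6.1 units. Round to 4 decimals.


Shape: rectangular box (space diagonal)
l = 3.3 units, w = 9 units, h = 6.1 units
Visualize: the diagonal of the base, then a right triangle with that diagonal and the height.
Formula: d = sqrt(l^2 + w^2 + h^2)
l^2 + w^2 + h^2 = 10.89 + 81 + 37.21 = 129.1
d = sqrt(129.1)
d = 11.3622
11.3622 units


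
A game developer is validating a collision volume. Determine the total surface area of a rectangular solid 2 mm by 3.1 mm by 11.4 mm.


Shape: rectangular prism
l = 2 mm, w = 3.1 mm, h = 11.4 mm
Formula: SA = 2(lw + lh + wh)
lw = 6.2, lh = 22.8, wh = 35.34
lw + lh + wh = 64.34
SA = 2 * 64.34
SA = 128.68
128.68 mm^2


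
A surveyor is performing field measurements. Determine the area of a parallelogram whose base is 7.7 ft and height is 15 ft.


Shape: parallelogram
Base b = 7.7 ft, Height h = 15 ft
Formula: A = b * h
A = 7.7 * 15
A = 115.5
115.5 ft^2


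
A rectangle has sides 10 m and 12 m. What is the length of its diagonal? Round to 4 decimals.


Shape: rectangle (diagonal via Pythagoras)
Sides: 10 m and 12 m
Formula: d = sqrt(l^2 + w^2)
l^2 = 100, w^2 = 144
l^2 + w^2 = 244
d = sqrt(244)
d = 15.6205
15.6205 m


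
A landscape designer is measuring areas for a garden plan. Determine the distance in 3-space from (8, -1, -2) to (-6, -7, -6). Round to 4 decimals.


3D distance between two points
P1 = (8, -1, -2), P2 = (-6, -7, -6)
Formula: d = sqrt((x2-x1)^2 + (y2-y1)^2 + (z2-z1)^2)
dx = -6 - 8 = -14
dy = -7 - -1 = -6
dz = -6 - -2 = -4
dx^2 + dy^2 + dz^2 = 196 + 36 + 16 = 248
d = sqrt(248)
d = 15.748
15.748 units


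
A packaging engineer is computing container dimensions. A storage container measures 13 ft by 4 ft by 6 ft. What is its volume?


Shape: rectangular prism
l = 13 ft, w = 4 ft, h = 6 ft
Formula: V = l * w * h
V = 13 * 4 * 6
V = 52 * 6
V = 312
312 ft^3


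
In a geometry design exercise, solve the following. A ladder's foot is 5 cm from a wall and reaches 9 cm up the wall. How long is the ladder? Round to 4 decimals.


Shape: right triangle
Legs a = 5 cm, b = 9 cm
Formula: c = sqrt(a^2 + b^2)
a^2 = 25, b^2 = 81
a^2 + b^2 = 106
c = sqrt(106)
c = 10.2956
10.2956 cm


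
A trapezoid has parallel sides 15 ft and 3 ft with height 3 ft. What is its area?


Shape: trapezoid
Parallel sides a = 15 ft, b = 3 ft; Height h = 3 ft
Formula: A = (a + b) * h / 2
a + b = 15 + 3 = 18
A = 18 * 3 / 2
A = 54 / 2
A = 27
27 ft^2


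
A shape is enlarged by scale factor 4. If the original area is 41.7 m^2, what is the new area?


Linear scale factor k = 4
Original area = 41.7 m^2
Rule: under a linear scaling by k, areas scale by k^2.
k^2 = 4^2 = 16
New area = 41.7 * 16
New area = 667.2
667.2 m^2


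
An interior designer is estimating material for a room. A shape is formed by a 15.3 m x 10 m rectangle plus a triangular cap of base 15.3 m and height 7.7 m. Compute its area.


Composite shape: rectangle + triangle
Rectangle area = 15.3 * 10 = 153
Triangle area = 0.5 * 15.3 * 7.7 = 58.905
Total = 153 + 58.905
Total = 211.905
211.905 m^2


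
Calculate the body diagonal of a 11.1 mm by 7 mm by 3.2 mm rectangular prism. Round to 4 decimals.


Shape: rectangular box (space diagonal)
l = 11.1 mm, w = 7 mm, h = 3.2 mm
Visualize: the diagonal of the base, then a right triangle with that diagonal and the height.
Formula: d = sqrt(l^2 + w^2 + h^2)
l^2 + w^2 + h^2 = 123.21 + 49 + 10.24 = 182.45
d = sqrt(182.45)
d = 13.5074
13.5074 mm


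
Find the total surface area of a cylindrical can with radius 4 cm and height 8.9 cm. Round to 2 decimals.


Shape: closed cylinder
Radius r = 4 cm, Height h = 8.9 cm
Formula: SA = 2*pi*r^2 + 2*pi*r*h = 2*pi*r*(r + h)
r + h = 12.9
2 * r * (r + h) = 2 * 4 * 12.9 = 103.2
SA = 103.2 * pi
SA = 324.21
324.21 cm^2


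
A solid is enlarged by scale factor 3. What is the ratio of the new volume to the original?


Linear scale factor k = 3
Rule: under a linear scaling by k, volumes scale by k^3.
k^3 = 3 * 3 * 3
k^3 = 9 * 3
k^3 = 27
Volume scales by a factor of 27.
27 (dimensionless)


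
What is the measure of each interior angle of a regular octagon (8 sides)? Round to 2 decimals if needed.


Shape: regular octagon (8 sides)
Formula: interior angle = (n - 2) * 180 / n
(n - 2) = 6
(n - 2) * 180 = 1080
angle = 1080 / 8
angle = 135
135 degrees


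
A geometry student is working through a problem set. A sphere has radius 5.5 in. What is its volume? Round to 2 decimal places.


Shape: sphere
Radius r = 5.5 in
Formula: V = (4/3) * pi * r^3
r^3 = 166.375
(4/3) * 166.375 = 221.833333
V = 221.833333 * pi
V = 696.91
696.91 in^3


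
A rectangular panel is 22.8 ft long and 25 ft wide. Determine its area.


Shape: rectangle
Length l = 22.8 ft, Width w = 25 ft
Formula: A = l * w
A = 22.8 * 25
A = 570
570 ft^2


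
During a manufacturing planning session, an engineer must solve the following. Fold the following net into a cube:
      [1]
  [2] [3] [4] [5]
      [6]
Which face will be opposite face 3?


Net: cross layout. Take square 3 as the base (bottom).
Fold the four squares in the horizontal row up around 3: 2 -> left, 4 -> right, 5 wraps to the top.
Fold 1 and 6 up from 3: 1 -> back, 6 -> front.
Opposite pairs are therefore: (1, 6), (2, 4), (3, 5).
Face 3 is opposite face 5.
face 5


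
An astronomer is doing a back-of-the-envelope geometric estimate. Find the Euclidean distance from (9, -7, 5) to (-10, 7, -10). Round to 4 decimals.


3D distance between two points
P1 = (9, -7, 5), P2 = (-10, 7, -10)
Formula: d = sqrt((x2-x1)^2 + (y2-y1)^2 + (z2-z1)^2)
dx = -10 - 9 = -19
dy = 7 - -7 = 14
dz = -10 - 5 = -15
dx^2 + dy^2 + dz^2 = 361 + 196 + 225 = 782
d = sqrt(782)
d = 27.9643
27.9643 units


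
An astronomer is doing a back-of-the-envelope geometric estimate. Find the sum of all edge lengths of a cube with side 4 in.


Shape: cube
Side s = 4 in
A cube has 12 edges, all equal.
Formula: total edge length = 12 * s
Total = 12 * 4
Total = 48
48 in


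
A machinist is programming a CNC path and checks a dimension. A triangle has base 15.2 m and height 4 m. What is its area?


Shape: triangle
Base b = 15.2 m, Height h = 4 m
Formula: A = (1/2) * b * h
A = 0.5 * 15.2 * 4
A = 0.5 * 60.8
A = 30.4
30.4 m^2


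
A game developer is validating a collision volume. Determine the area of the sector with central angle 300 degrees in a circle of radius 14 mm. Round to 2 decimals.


Shape: circular sector
Radius r = 14 mm, Angle = 300 degrees
Formula: A = (angle/360) * pi * r^2
r^2 = 196
Fraction of circle = 300/360
A = (300/360) * pi * 196
A = 163.333333 * pi
A = 513.13
513.13 mm^2


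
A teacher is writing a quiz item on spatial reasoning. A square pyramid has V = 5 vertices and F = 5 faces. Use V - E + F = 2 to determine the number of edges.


Polyhedron: square pyramid
Euler's formula for convex polyhedra: V - E + F = 2
Given: V = 5 vertices and F = 5 faces
Solve for E:
E = V + F - 2 = 5 + 5 - 2 = 8
8 edges


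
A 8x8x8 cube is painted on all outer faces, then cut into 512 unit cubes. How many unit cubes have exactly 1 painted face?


Large cube: 8 x 8 x 8, cut into unit cubes.
n = 8, so n - 2 = 6
Cubes with 1 painted face lie in the interior of each face.
A cube has 6 faces; each contributes (n - 2)^2 = 36 such cubes.
Count = 6 * 36 = 216
216 unit cubes


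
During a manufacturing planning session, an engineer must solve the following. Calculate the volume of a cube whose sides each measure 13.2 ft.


Shape: cube
Side s = 13.2 ft
Formula: V = s^3
V = 13.2 * 13.2 * 13.2
V = 174.24 * 13.2
V = 2299.968
2299.968 ft^3


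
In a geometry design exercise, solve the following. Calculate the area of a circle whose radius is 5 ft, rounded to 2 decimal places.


Shape: circle
Radius r = 5 ft
Formula: A = pi * r^2
r^2 = 5^2 = 25
A = pi * 25
A = 78.54
78.54 ft^2


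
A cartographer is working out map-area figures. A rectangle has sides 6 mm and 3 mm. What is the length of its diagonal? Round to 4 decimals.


Shape: rectangle (diagonal via Pythagoras)
Sides: 6 mm and 3 mm
Formula: d = sqrt(l^2 + w^2)
l^2 = 36, w^2 = 9
l^2 + w^2 = 45
d = sqrt(45)
d = 6.7082
6.7082 mm


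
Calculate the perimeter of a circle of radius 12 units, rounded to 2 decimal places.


Shape: circle
Radius r = 12 units
Formula: C = 2 * pi * r
C = 2 * pi * 12
C = 24 * pi
C = 75.4
75.4 units


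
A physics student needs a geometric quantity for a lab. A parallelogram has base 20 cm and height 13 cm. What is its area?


Shape: parallelogram
Base b = 20 cm, Height h = 13 cm
Formula: A = b * h
A = 20 * 13
A = 260
260 cm^2


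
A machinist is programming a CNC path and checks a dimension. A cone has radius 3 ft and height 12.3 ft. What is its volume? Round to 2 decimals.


Shape: cone
Radius r = 3 ft, Height h = 12.3 ft
Formula: V = (1/3) * pi * r^2 * h
r^2 = 9
pi * r^2 * h = pi * 9 * 12.3 = 110.7 * pi
V = 110.7 * pi / 3
V = 115.92
115.92 ft^3


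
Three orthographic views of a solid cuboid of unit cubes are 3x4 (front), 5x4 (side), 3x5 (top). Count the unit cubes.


Orthographic views of a solid rectangular block:
Front view 3 x 4 -> length = 3, height = 4
Side view 5 x 4 -> width = 5, height = 4 (consistent)
Top view 3 x 5 -> confirms length = 3, width = 5
The block is 3 x 5 x 4.
Total unit cubes = 3 * 5 * 4 = 60
60 unit cubes


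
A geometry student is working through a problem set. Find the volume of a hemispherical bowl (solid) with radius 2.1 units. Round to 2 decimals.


Shape: hemisphere (half of a sphere)
Radius r = 2.1 units
Formula: V = (1/2) * (4/3) * pi * r^3 = (2/3) * pi * r^3
r^3 = 9.261
(2/3) * 9.261 = 6.174
V = 6.174 * pi
V = 19.4
19.4 units^3


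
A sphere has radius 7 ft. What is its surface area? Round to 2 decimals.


Shape: sphere
Radius r = 7 ft
Formula: SA = 4 * pi * r^2
r^2 = 49
SA = 4 * pi * 49
SA = 196 * pi
SA = 615.75
615.75 ft^2


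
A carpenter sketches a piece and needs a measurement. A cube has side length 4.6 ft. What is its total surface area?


Shape: cube
Side s = 4.6 ft
A cube has 6 square faces.
Formula: SA = 6 * s^2
s^2 = 21.16
SA = 6 * 21.16
SA = 126.96
126.96 ft^2


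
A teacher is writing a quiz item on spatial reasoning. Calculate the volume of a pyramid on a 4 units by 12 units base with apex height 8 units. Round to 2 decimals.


Shape: rectangular pyramid
Base: 4 units x 12 units, Height h = 8 units
Formula: V = (1/3) * base_area * h
base_area = 4 * 12 = 48
base_area * h = 48 * 8 = 384
V = 384 / 3
V = 128
128 units^3


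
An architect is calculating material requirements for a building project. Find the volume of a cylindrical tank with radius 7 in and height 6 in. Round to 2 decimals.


Shape: cylinder
Radius r = 7 in, Height h = 6 in
Formula: V = pi * r^2 * h
r^2 = 49
V = pi * 49 * 6
V = 294 * pi
V = 923.63
923.63 in^3


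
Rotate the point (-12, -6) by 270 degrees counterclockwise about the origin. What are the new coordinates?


Transformation: rotation about the origin
Original point: (-12, -6)
Rule for 270 deg counterclockwise: (x, y) -> (y, -x)
Apply: (-12, -6) -> (-6, 12)
(-6, 12)


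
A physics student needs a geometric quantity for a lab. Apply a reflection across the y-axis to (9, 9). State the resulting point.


Transformation: reflection
Original point: (9, 9)
Rule for reflection over the y-axis: (x, y) -> (-x, y)
Apply: (9, 9) -> (-9, 9)
(-9, 9)


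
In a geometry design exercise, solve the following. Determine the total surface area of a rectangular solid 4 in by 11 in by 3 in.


Shape: rectangular prism
l = 4 in, w = 11 in, h = 3 in
Formula: SA = 2(lw + lh + wh)
lw = 44, lh = 12, wh = 33
lw + lh + wh = 89
SA = 2 * 89
SA = 178
178 in^2


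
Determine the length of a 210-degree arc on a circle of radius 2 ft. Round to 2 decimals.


Shape: circular arc
Radius r = 2 ft, Angle = 210 degrees
Formula: L = (angle/360) * 2 * pi * r
2 * pi * r = 4 * pi
L = (210/360) * 4 * pi
L = 2.333333 * pi
L = 7.33
7.33 ft


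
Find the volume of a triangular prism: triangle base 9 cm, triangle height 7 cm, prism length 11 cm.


Shape: triangular prism
Triangle base = 9 cm, triangle height = 7 cm, prism length L = 11 cm
Formula: V = (1/2 * b * h_tri) * L
Cross-section area = 0.5 * 9 * 7 = 31.5
V = 31.5 * 11
V = 346.5
346.5 cm^3


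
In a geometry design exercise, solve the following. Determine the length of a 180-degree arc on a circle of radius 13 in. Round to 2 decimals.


Shape: circular arc
Radius r = 13 in, Angle = 180 degrees
Formula: L = (angle/360) * 2 * pi * r
2 * pi * r = 26 * pi
L = (180/360) * 26 * pi
L = 13 * pi
L = 40.84
40.84 in


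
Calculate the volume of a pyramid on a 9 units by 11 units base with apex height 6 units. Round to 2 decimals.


Shape: rectangular pyramid
Base: 9 units x 11 units, Height h = 6 units
Formula: V = (1/3) * base_area * h
base_area = 9 * 11 = 99
base_area * h = 99 * 6 = 594
V = 594 / 3
V = 198
198 units^3


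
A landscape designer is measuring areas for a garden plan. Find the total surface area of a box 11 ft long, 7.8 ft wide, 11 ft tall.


Shape: rectangular prism
l = 11 ft, w = 7.8 ft, h = 11 ft
Formula: SA = 2(lw + lh + wh)
lw = 85.8, lh = 121, wh = 85.8
lw + lh + wh = 292.6
SA = 2 * 292.6
SA = 585.2
585.2 ft^2


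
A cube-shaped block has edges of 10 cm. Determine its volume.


Shape: cube
Side s = 10 cm
Formula: V = s^3
V = 10 * 10 * 10
V = 100 * 10
V = 1000
1000 cm^3


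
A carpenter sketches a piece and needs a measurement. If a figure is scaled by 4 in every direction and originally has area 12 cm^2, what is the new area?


Linear scale factor k = 4
Original area = 12 cm^2
Rule: under a linear scaling by k, areas scale by k^2.
k^2 = 4^2 = 16
New area = 12 * 16
New area = 192
192 cm^2


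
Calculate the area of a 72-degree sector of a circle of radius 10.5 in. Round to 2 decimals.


Shape: circular sector
Radius r = 10.5 in, Angle = 72 degrees
Formula: A = (angle/360) * pi * r^2
r^2 = 110.25
Fraction of circle = 72/360
A = (72/360) * pi * 110.25
A = 22.05 * pi
A = 69.27
69.27 in^2


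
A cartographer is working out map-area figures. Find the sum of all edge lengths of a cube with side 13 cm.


Shape: cube
Side s = 13 cm
A cube has 12 edges, all equal.
Formula: total edge length = 12 * s
Total = 12 * 13
Total = 156
156 cm


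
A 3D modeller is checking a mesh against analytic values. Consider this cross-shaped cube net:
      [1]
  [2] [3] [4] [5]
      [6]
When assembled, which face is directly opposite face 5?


Net: cross layout. Take square 3 as the base (bottom).
Fold the four squares in the horizontal row up around 3: 2 -> left, 4 -> right, 5 wraps to the top.
Fold 1 and 6 up from 3: 1 -> back, 6 -> front.
Opposite pairs are therefore: (1, 6), (2, 4), (3, 5).
Face 5 is opposite face 3.
face 3


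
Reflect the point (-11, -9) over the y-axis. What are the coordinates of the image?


Transformation: reflection
Original point: (-11, -9)
Rule for reflection over the y-axis: (x, y) -> (-x, y)
Apply: (-11, -9) -> (11, -9)
(11, -9)


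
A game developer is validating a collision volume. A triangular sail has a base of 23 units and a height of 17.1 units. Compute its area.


Shape: triangle
Base b = 23 units, Height h = 17.1 units
Formula: A = (1/2) * b * h
A = 0.5 * 23 * 17.1
A = 0.5 * 393.3
A = 196.65
196.65 units^2


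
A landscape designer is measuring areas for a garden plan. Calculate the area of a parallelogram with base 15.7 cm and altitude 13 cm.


Shape: parallelogram
Base b = 15.7 cm, Height h = 13 cm
Formula: A = b * h
A = 15.7 * 13
A = 204.1
204.1 cm^2


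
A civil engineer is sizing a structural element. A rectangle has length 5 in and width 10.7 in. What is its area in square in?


Shape: rectangle
Length l = 5 in, Width w = 10.7 in
Formula: A = l * w
A = 5 * 10.7
A = 53.5
53.5 in^2


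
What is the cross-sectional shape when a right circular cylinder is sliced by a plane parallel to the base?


Solid: right circular cylinder
Cutting plane: parallel to the base
Visualize the intersection of the plane with the solid's surface.
The boundary of the cut region is a circle.
circle


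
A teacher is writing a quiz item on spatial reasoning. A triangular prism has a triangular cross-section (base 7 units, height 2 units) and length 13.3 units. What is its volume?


Shape: triangular prism
Triangle base = 7 units, triangle height = 2 units, prism length L = 13.3 units
Formula: V = (1/2 * b * h_tri) * L
Cross-section area = 0.5 * 7 * 2 = 7
V = 7 * 13.3
V = 93.1
93.1 units^3


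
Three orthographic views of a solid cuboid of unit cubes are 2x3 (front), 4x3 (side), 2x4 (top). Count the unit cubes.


Orthographic views of a solid rectangular block:
Front view 2 x 3 -> length = 2, height = 3
Side view 4 x 3 -> width = 4, height = 3 (consistent)
Top view 2 x 4 -> confirms length = 2, width = 4
The block is 2 x 4 x 3.
Total unit cubes = 2 * 4 * 3 = 24
24 unit cubes


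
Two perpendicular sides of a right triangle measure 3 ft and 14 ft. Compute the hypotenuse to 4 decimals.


Shape: right triangle
Legs a = 3 ft, b = 14 ft
Formula: c = sqrt(a^2 + b^2)
a^2 = 9, b^2 = 196
a^2 + b^2 = 205
c = sqrt(205)
c = 14.3178
14.3178 ft


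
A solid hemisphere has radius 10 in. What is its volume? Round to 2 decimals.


Shape: hemisphere (half of a sphere)
Radius r = 10 in
Formula: V = (1/2) * (4/3) * pi * r^3 = (2/3) * pi * r^3
r^3 = 1000
(2/3) * 1000 = 666.666667
V = 666.666667 * pi
V = 2094.4
2094.4 in^3


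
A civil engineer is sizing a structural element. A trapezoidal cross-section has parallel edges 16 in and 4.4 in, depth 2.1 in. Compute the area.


Shape: trapezoid
Parallel sides a = 16 in, b = 4.4 in; Height h = 2.1 in
Formula: A = (a + b) * h / 2
a + b = 16 + 4.4 = 20.4
A = 20.4 * 2.1 / 2
A = 42.84 / 2
A = 21.42
21.42 in^2


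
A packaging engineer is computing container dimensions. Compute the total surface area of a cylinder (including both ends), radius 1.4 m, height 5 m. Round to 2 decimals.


Shape: closed cylinder
Radius r = 1.4 m, Height h = 5 m
Formula: SA = 2*pi*r^2 + 2*pi*r*h = 2*pi*r*(r + h)
r + h = 6.4
2 * r * (r + h) = 2 * 1.4 * 6.4 = 17.92
SA = 17.92 * pi
SA = 56.3
56.3 m^2


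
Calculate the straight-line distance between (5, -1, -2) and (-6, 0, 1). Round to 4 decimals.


3D distance between two points
P1 = (5, -1, -2), P2 = (-6, 0, 1)
Formula: d = sqrt((x2-x1)^2 + (y2-y1)^2 + (z2-z1)^2)
dx = -6 - 5 = -11
dy = 0 - -1 = 1
dz = 1 - -2 = 3
dx^2 + dy^2 + dz^2 = 121 + 1 + 9 = 131
d = sqrt(131)
d = 11.4455
11.4455 units


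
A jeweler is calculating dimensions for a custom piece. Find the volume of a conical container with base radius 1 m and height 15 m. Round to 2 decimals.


Shape: cone
Radius r = 1 m, Height h = 15 m
Formula: V = (1/3) * pi * r^2 * h
r^2 = 1
pi * r^2 * h = pi * 1 * 15 = 15 * pi
V = 15 * pi / 3
V = 15.71
15.71 m^3


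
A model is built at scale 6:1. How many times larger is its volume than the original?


Linear scale factor k = 6
Rule: under a linear scaling by k, volumes scale by k^3.
k^3 = 6 * 6 * 6
k^3 = 36 * 6
k^3 = 216
Volume scales by a factor of 216.
216 (dimensionless)


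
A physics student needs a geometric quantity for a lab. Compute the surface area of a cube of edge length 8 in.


Shape: cube
Side s = 8 in
A cube has 6 square faces.
Formula: SA = 6 * s^2
s^2 = 64
SA = 6 * 64
SA = 384
384 in^2


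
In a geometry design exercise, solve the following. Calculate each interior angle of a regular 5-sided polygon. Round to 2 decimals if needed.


Shape: regular pentagon (5 sides)
Formula: interior angle = (n - 2) * 180 / n
(n - 2) = 3
(n - 2) * 180 = 540
angle = 540 / 5
angle = 108
108 degrees


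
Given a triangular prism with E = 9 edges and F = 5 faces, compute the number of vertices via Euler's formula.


Polyhedron: triangular prism
Euler's formula for convex polyhedra: V - E + F = 2
Given: E = 9 edges and F = 5 faces
Solve for V:
V = 2 + E - F = 2 + 9 - 5 = 6
6 vertices


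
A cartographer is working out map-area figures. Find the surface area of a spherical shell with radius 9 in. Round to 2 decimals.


Shape: sphere
Radius r = 9 in
Formula: SA = 4 * pi * r^2
r^2 = 81
SA = 4 * pi * 81
SA = 324 * pi
SA = 1017.88
1017.88 in^2


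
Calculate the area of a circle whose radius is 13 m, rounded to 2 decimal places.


Shape: circle
Radius r = 13 m
Formula: A = pi * r^2
r^2 = 13^2 = 169
A = pi * 169
A = 530.93
530.93 m^2


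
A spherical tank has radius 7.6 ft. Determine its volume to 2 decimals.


Shape: sphere
Radius r = 7.6 ft
Formula: V = (4/3) * pi * r^3
r^3 = 438.976
(4/3) * 438.976 = 585.301333
V = 585.301333 * pi
V = 1838.78
1838.78 ft^3


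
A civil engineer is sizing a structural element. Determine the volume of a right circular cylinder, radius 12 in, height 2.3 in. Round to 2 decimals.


Shape: cylinder
Radius r = 12 in, Height h = 2.3 in
Formula: V = pi * r^2 * h
r^2 = 144
V = pi * 144 * 2.3
V = 331.2 * pi
V = 1040.5
1040.5 in^3


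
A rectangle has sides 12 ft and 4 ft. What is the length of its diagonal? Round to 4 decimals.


Shape: rectangle (diagonal via Pythagoras)
Sides: 12 ft and 4 ft
Formula: d = sqrt(l^2 + w^2)
l^2 = 144, w^2 = 16
l^2 + w^2 = 160
d = sqrt(160)
d = 12.6491
12.6491 ft


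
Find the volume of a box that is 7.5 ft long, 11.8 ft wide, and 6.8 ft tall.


Shape: rectangular prism
l = 7.5 ft, w = 11.8 ft, h = 6.8 ft
Formula: V = l * w * h
V = 7.5 * 11.8 * 6.8
V = 88.5 * 6.8
V = 601.8
601.8 ft^3


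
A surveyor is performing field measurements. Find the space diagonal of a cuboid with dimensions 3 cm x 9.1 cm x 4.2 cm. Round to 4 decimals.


Shape: rectangular box (space diagonal)
l = 3 cm, w = 9.1 cm, h = 4.2 cm
Visualize: the diagonal of the base, then a right triangle with that diagonal and the height.
Formula: d = sqrt(l^2 + w^2 + h^2)
l^2 + w^2 + h^2 = 9 + 82.81 + 17.64 = 109.45
d = sqrt(109.45)
d = 10.4618
10.4618 cm


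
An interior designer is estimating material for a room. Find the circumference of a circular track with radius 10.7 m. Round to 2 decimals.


Shape: circle
Radius r = 10.7 m
Formula: C = 2 * pi * r
C = 2 * pi * 10.7
C = 21.4 * pi
C = 67.23
67.23 m


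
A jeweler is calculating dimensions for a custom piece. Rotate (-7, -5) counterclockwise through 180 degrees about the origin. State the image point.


Transformation: rotation about the origin
Original point: (-7, -5)
Rule for 180 deg: (x, y) -> (-x, -y)
Apply: (-7, -5) -> (7, 5)
(7, 5)


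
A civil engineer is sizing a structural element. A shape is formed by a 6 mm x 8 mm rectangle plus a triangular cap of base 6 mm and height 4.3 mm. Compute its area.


Composite shape: rectangle + triangle
Rectangle area = 6 * 8 = 48
Triangle area = 0.5 * 6 * 4.3 = 12.9
Total = 48 + 12.9
Total = 60.9
60.9 mm^2


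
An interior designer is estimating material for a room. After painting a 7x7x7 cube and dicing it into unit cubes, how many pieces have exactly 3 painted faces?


Large cube: 7 x 7 x 7, cut into unit cubes.
Cubes with 3 painted faces are at the corners. A cube always has 8 corners.
Count = 8
8 unit cubes


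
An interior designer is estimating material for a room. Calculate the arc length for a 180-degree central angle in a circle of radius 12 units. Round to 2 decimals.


Shape: circular arc
Radius r = 12 units, Angle = 180 degrees
Formula: L = (angle/360) * 2 * pi * r
2 * pi * r = 24 * pi
L = (180/360) * 24 * pi
L = 12 * pi
L = 37.7
37.7 units


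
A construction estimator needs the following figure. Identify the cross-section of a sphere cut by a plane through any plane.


Solid: sphere
Cutting plane: through any plane
Visualize the intersection of the plane with the solid's surface.
The boundary of the cut region is a circle.
circle


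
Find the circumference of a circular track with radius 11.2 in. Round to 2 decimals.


Shape: circle
Radius r = 11.2 in
Formula: C = 2 * pi * r
C = 2 * pi * 11.2
C = 22.4 * pi
C = 70.37
70.37 in


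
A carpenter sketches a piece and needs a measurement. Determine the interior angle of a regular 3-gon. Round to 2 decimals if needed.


Shape: regular triangle (3 sides)
Formula: interior angle = (n - 2) * 180 / n
(n - 2) = 1
(n - 2) * 180 = 180
angle = 180 / 3
angle = 60
60 degrees


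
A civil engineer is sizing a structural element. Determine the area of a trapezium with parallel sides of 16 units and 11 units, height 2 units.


Shape: trapezoid
Parallel sides a = 16 units, b = 11 units; Height h = 2 units
Formula: A = (a + b) * h / 2
a + b = 16 + 11 = 27
A = 27 * 2 / 2
A = 54 / 2
A = 27
27 units^2


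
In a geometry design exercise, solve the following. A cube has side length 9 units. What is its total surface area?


Shape: cube
Side s = 9 units
A cube has 6 square faces.
Formula: SA = 6 * s^2
s^2 = 81
SA = 6 * 81
SA = 486
486 units^2


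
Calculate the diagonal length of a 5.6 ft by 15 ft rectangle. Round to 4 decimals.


Shape: rectangle (diagonal via Pythagoras)
Sides: 5.6 ft and 15 ft
Formula: d = sqrt(l^2 + w^2)
l^2 = 31.36, w^2 = 225
l^2 + w^2 = 256.36
d = sqrt(256.36)
d = 16.0112
16.0112 ft


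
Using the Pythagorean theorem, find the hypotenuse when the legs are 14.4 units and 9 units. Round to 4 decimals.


Shape: right triangle
Legs a = 14.4 units, b = 9 units
Formula: c = sqrt(a^2 + b^2)
a^2 = 207.36, b^2 = 81
a^2 + b^2 = 288.36
c = sqrt(288.36)
c = 16.9812
16.9812 units


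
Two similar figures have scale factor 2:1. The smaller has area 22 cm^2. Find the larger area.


Linear scale factor k = 2
Original area = 22 cm^2
Rule: under a linear scaling by k, areas scale by k^2.
k^2 = 2^2 = 4
New area = 22 * 4
New area = 88
88 cm^2


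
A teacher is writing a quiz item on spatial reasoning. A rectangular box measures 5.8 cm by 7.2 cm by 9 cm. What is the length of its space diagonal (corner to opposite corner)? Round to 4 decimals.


Shape: rectangular box (space diagonal)
l = 5.8 cm, w = 7.2 cm, h = 9 cm
Visualize: the diagonal of the base, then a right triangle with that diagonal and the height.
Formula: d = sqrt(l^2 + w^2 + h^2)
l^2 + w^2 + h^2 = 33.64 + 51.84 + 81 = 166.48
d = sqrt(166.48)
d = 12.9027
12.9027 cm


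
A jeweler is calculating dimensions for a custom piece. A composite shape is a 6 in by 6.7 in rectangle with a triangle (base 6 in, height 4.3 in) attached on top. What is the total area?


Composite shape: rectangle + triangle
Rectangle area = 6 * 6.7 = 40.2
Triangle area = 0.5 * 6 * 4.3 = 12.9
Total = 40.2 + 12.9
Total = 53.1
53.1 in^2


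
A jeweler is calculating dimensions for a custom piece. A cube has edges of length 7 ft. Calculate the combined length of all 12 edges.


Shape: cube
Side s = 7 ft
A cube has 12 edges, all equal.
Formula: total edge length = 12 * s
Total = 12 * 7
Total = 84
84 ft


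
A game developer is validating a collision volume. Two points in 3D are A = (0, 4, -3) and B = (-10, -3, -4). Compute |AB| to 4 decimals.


3D distance between two points
P1 = (0, 4, -3), P2 = (-10, -3, -4)
Formula: d = sqrt((x2-x1)^2 + (y2-y1)^2 + (z2-z1)^2)
dx = -10 - 0 = -10
dy = -3 - 4 = -7
dz = -4 - -3 = -1
dx^2 + dy^2 + dz^2 = 100 + 49 + 1 = 150
d = sqrt(150)
d = 12.2474
12.2474 units


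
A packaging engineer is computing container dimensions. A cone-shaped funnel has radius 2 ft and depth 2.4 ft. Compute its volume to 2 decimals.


Shape: cone
Radius r = 2 ft, Height h = 2.4 ft
Formula: V = (1/3) * pi * r^2 * h
r^2 = 4
pi * r^2 * h = pi * 4 * 2.4 = 9.6 * pi
V = 9.6 * pi / 3
V = 10.05
10.05 ft^3


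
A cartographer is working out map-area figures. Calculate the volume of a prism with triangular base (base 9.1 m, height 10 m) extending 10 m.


Shape: triangular prism
Triangle base = 9.1 m, triangle height = 10 m, prism length L = 10 m
Formula: V = (1/2 * b * h_tri) * L
Cross-section area = 0.5 * 9.1 * 10 = 45.5
V = 45.5 * 10
V = 455
455 m^3


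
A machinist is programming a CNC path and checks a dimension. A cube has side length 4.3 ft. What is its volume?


Shape: cube
Side s = 4.3 ft
Formula: V = s^3
V = 4.3 * 4.3 * 4.3
V = 18.49 * 4.3
V = 79.507
79.507 ft^3


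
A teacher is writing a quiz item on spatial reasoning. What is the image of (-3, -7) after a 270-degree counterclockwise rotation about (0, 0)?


Transformation: rotation about the origin
Original point: (-3, -7)
Rule for 270 deg counterclockwise: (x, y) -> (y, -x)
Apply: (-3, -7) -> (-7, 3)
(-7, 3)


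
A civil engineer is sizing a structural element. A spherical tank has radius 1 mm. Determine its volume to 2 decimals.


Shape: sphere
Radius r = 1 mm
Formula: V = (4/3) * pi * r^3
r^3 = 1
(4/3) * 1 = 1.333333
V = 1.333333 * pi
V = 4.19
4.19 mm^3


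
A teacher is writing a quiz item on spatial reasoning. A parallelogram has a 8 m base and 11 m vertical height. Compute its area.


Shape: parallelogram
Base b = 8 m, Height h = 11 m
Formula: A = b * h
A = 8 * 11
A = 88
88 m^2


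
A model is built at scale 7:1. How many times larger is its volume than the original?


Linear scale factor k = 7
Rule: under a linear scaling by k, volumes scale by k^3.
k^3 = 7 * 7 * 7
k^3 = 49 * 7
k^3 = 343
Volume scales by a factor of 343.
343 (dimensionless)
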